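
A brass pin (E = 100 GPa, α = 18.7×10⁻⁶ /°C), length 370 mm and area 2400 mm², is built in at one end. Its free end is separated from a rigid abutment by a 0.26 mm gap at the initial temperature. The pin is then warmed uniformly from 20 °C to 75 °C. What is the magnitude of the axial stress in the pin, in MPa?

Unrestrained expansion: δ_free = αΔT L = 18.7×10⁻⁶ × 55 × 370 = 0.3805 mm.
The gap closes (δ_free > 0.26 mm) and the wall then resists a further 0.3805 − 0.26 = 0.1205 mm of expansion.
That suppressed elongation corresponds to σ = E·Δ/L = 100×10³ × 0.1205/370 = 32.58 MPa.

σ ≈ 32.6 MPa (compressive)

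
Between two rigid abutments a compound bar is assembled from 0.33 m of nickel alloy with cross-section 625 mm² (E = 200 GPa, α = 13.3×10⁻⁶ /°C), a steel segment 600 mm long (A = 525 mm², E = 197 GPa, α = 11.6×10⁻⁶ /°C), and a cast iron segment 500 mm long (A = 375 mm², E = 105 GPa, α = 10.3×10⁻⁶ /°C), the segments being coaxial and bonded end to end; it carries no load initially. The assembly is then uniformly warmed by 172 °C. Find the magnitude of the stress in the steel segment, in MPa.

σ ≈ 256 MPa (compressive)

Free thermal expansion of the whole bar: Σ αᵢΔT Lᵢ = 13.3×10⁻⁶×172×330 + 11.6×10⁻⁶×172×600 + 10.3×10⁻⁶×172×500 = 2.838 mm.
Since the ends are fixed, an axial force P builds up, equal in every segment, with P · Σ Lᵢ/(AᵢEᵢ) = δ_free.
The series flexibility is Σ Lᵢ/(AᵢEᵢ) = 330/(625×200×10³) + 600/(525×197×10³) + 500/(375×105×10³) = 2.114×10⁻⁵ mm/N.
Hence P = δ_free / Σ(L/AE) = 2.838/2.114×10⁻⁵ = 134.2 kN (compressive).
σ_{steel} = P / A = 134200 / 525 = 255.7 MPa.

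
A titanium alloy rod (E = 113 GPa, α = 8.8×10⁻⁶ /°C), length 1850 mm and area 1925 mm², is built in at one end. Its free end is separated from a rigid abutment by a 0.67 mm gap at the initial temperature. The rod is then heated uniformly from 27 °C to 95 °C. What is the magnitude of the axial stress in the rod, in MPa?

If the wall were absent the rod would grow by αΔT L = 8.8×10⁻⁶ × 68 × 1850 = 1.107 mm.
After closing the 0.67 mm clearance, 1.107 − 0.67 = 0.437 mm of expansion remains to be suppressed by the wall.
So σ = E(δ_free − g)/L = 113×10³ × 0.437/1850 = 26.69 MPa.

σ ≈ 26.7 MPa (compressive)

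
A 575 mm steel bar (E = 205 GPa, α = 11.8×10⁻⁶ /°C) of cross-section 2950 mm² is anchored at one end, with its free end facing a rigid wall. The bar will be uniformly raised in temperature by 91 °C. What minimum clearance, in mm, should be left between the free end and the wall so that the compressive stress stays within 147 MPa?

g ≈ 0.205 mm

Free expansion if unrestrained: δ_free = αΔT L = 11.8×10⁻⁶ × 91 × 575 = 0.6174 mm.
A stress of 147 MPa corresponds to the wall pushing the bar back by σL/E = 147×575/(205×10³) = 0.4123 mm.
The gap must absorb the remainder: g_min = 0.6174 − 0.4123 = 0.2051 mm.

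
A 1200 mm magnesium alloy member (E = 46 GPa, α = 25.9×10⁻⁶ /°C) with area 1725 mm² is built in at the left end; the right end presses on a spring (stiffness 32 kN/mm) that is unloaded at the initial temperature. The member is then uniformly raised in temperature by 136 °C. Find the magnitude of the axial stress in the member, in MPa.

σ ≈ 52.8 MPa (compressive)

The unrestrained thermal change is αΔT L = 25.9×10⁻⁶ × 136 × 1200 = 4.227 mm.
With a force P in the spring, the elastic change of the member is PL/(AE) and that of the spring is P/k; compatibility requires their sum to equal δ_free.
P [ L/(AE) + 1/k ] = δ_free → P [ 1200/(1725×46×10³) + 1/(32×10³) ] = 4.227.
P = 4.227 / 4.637×10⁻⁵ = 91150 N.
σ = P/A = 91150/1725 = 52.84 MPa.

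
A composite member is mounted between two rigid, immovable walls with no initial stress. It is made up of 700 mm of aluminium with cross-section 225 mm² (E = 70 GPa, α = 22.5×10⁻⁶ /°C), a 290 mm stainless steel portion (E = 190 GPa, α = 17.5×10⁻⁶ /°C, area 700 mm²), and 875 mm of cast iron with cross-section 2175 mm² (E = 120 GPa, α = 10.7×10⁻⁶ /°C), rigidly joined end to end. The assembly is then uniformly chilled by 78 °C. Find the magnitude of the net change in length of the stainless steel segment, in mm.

|ΔL| ≈ 0.293 mm

With the walls removed the bar would change length by δ_free = Σ αᵢΔT Lᵢ = 22.5×10⁻⁶×78×700 + 17.5×10⁻⁶×78×290 + 10.7×10⁻⁶×78×875 = 2.355 mm.
Since the ends are fixed, an axial force P builds up, equal in every segment, with P · Σ Lᵢ/(AᵢEᵢ) = δ_free.
The series flexibility is Σ Lᵢ/(AᵢEᵢ) = 700/(225×70×10³) + 290/(700×190×10³) + 875/(2175×120×10³) = 4.998×10⁻⁵ mm/N.
Hence P = δ_free / Σ(L/AE) = 2.355/4.998×10⁻⁵ = 47.11 kN (tensile).
For the stainless steel segment, free thermal change = 17.5×10⁻⁶×78×290 = 0.3958 mm and elastic change from P = 47110×290/(700×190×10³) = 0.1027 mm; these oppose, so the net change is 0.293 mm (segment shortens).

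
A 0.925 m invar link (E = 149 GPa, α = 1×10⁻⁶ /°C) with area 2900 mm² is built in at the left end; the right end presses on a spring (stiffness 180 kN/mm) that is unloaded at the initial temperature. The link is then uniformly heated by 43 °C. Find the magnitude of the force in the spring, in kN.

P ≈ 5.17 kN

Free thermal expansion: δ_free = αΔT L = 1×10⁻⁶ × 43 × 925 = 0.03977 mm.
Let P be the compressive force at the spring. The link shortens elastically by PL/(AE) and the spring compresses by P/k; together these equal δ_free.
P [ L/(AE) + 1/k ] = δ_free → P [ 925/(2900×149×10³) + 1/(180×10³) ] = 0.03977.
P = 0.03977 / 7.696×10⁻⁶ = 5168 N.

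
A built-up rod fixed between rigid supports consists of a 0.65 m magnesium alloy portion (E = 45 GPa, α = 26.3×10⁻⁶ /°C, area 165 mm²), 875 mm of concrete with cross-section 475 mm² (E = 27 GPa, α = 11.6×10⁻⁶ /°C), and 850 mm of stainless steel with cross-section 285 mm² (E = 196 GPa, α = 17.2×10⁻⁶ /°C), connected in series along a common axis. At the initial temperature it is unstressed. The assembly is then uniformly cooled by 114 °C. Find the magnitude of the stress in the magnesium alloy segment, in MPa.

σ ≈ 169 MPa (tensile)

With the walls removed the bar would change length by δ_free = Σ αᵢΔT Lᵢ = 26.3×10⁻⁶×114×650 + 11.6×10⁻⁶×114×875 + 17.2×10⁻⁶×114×850 = 4.773 mm.
The walls prevent any net length change, so an axial force P (same in every segment) develops. Compatibility: P · Σ Lᵢ/(AᵢEᵢ) = δ_free.
The series flexibility is Σ Lᵢ/(AᵢEᵢ) = 650/(165×45×10³) + 875/(475×27×10³) + 850/(285×196×10³) = 0.000171 mm/N.
P = 4.773 / 0.000171 = 27910 N = 27.91 kN, tensile.
σ_{magnesium alloy} = P / A = 27910 / 165 = 169.2 MPa.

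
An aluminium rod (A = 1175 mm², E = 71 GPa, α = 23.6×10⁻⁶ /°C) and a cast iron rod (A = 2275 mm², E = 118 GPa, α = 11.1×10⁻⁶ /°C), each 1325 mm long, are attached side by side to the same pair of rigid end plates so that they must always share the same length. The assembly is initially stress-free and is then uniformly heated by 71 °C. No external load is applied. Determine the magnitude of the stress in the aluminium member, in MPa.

The aluminium has the larger α, so on heating it would change length more than the cast iron if both were free. The rigid plates force a common final length, so the aluminium is put into compression and the cast iron into tension, with equal and opposite forces P (no external load).
Compatibility of the two members (thermal + elastic change equal): (α₁ − α₂)ΔT = P·[1/(A₁E₁) + 1/(A₂E₂)].
|α₁ − α₂|·ΔT = 12.5×10⁻⁶ × 71 = 0.0008875.
1/(A₁E₁) + 1/(A₂E₂) = 1/(1175×71×10³) + 1/(2275×118×10³) = 1.571×10⁻⁸ N⁻¹.
So P = 0.0008875 / 1.571×10⁻⁸ = 56.49 kN.
σ_{aluminium} = P/A₁ = 56490/1175 = 48.07 MPa, compressive.

σ ≈ 48.1 MPa (compressive)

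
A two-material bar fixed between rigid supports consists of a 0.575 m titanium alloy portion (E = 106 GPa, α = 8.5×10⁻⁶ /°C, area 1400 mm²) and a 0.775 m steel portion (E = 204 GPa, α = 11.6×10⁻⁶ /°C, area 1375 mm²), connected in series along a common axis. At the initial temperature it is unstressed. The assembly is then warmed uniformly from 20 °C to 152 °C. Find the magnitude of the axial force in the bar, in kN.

P ≈ 276 kN (compressive)

If the supports were absent, the total length change would be Σ αᵢΔT Lᵢ = 8.5×10⁻⁶×132×575 + 11.6×10⁻⁶×132×775 = 1.832 mm.
The rigid supports impose zero overall length change; the single axial force P common to all segments must satisfy P Σ Lᵢ/(AᵢEᵢ) = δ_free.
The series flexibility is Σ Lᵢ/(AᵢEᵢ) = 575/(1400×106×10³) + 775/(1375×204×10³) = 6.638×10⁻⁶ mm/N.
Hence P = δ_free / Σ(L/AE) = 1.832/6.638×10⁻⁶ = 276 kN (compressive).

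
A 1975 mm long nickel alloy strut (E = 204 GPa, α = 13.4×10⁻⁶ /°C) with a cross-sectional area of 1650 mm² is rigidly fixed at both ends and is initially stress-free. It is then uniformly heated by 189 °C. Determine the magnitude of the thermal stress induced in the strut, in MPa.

Because both ends are immovable the net strain is zero, and the suppressed thermal strain is αΔT = 13.4×10⁻⁶ × 189 = 2532.6×10⁻⁶.
σ = EαΔT = 204×10³ × 13.4×10⁻⁶ × 189 = 516.7 MPa (compressive; the strut is trying to expand).

σ ≈ 517 MPa (compressive)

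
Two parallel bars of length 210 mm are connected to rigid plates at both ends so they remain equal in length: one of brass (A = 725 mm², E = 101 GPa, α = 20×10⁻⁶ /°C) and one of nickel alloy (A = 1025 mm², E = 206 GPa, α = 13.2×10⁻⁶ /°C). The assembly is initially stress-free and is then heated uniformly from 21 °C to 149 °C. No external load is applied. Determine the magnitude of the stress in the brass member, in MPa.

Equilibrium of a rigid end plate with no external load gives equal and opposite internal forces ±P in the two members. Since α_{brass} > α_{nickel alloy}, heating drives the brass into compression and the nickel alloy into tension.
Compatibility of the two members (thermal + elastic change equal): (α₁ − α₂)ΔT = P·[1/(A₁E₁) + 1/(A₂E₂)].
|α₁ − α₂|·ΔT = 6.8×10⁻⁶ × 128 = 0.0008704.
1/(A₁E₁) + 1/(A₂E₂) = 1/(725×101×10³) + 1/(1025×206×10³) = 1.839×10⁻⁸ N⁻¹.
P = 0.0008704 / 1.839×10⁻⁸ = 47320 N = 47.32 kN.
σ_{brass} = P/A₁ = 47320/725 = 65.27 MPa, compressive.

σ ≈ 65.3 MPa (compressive)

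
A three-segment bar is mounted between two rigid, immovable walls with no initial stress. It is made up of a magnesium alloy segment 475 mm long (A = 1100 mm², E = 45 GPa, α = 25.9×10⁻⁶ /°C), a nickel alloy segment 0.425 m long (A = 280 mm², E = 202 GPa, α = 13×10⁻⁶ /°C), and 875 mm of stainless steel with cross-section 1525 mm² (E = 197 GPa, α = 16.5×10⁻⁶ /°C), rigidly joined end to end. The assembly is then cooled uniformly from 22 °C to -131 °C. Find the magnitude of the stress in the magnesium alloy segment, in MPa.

σ ≈ 224 MPa (tensile)

If the supports were absent, the total length change would be Σ αᵢΔT Lᵢ = 25.9×10⁻⁶×153×475 + 13×10⁻⁶×153×425 + 16.5×10⁻⁶×153×875 = 4.937 mm.
The walls prevent any net length change, so an axial force P (same in every segment) develops. Compatibility: P · Σ Lᵢ/(AᵢEᵢ) = δ_free.
Σ Lᵢ/(AᵢEᵢ) = 475/(1100×45×10³) + 425/(280×202×10³) + 875/(1525×197×10³) = 2.002×10⁻⁵ mm/N.
So P = 4.937 / 2.002×10⁻⁵ = 246.5 kN, tensile.
σ_{magnesium alloy} = P / A = 246500 / 1100 = 224.1 MPa.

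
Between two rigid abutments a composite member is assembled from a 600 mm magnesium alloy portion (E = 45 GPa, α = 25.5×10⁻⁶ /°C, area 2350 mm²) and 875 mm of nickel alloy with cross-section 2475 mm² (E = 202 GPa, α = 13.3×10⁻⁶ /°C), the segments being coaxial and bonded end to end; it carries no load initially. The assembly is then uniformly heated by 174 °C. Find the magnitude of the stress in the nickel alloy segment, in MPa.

σ ≈ 255 MPa (compressive)

With the walls removed the bar would change length by δ_free = Σ αᵢΔT Lᵢ = 25.5×10⁻⁶×174×600 + 13.3×10⁻⁶×174×875 = 4.687 mm.
The rigid supports impose zero overall length change; the single axial force P common to all segments must satisfy P Σ Lᵢ/(AᵢEᵢ) = δ_free.
Σ Lᵢ/(AᵢEᵢ) = 600/(2350×45×10³) + 875/(2475×202×10³) = 7.424×10⁻⁶ mm/N.
So P = 4.687 / 7.424×10⁻⁶ = 631.4 kN, compressive.
σ_{nickel alloy} = P / A = 631400 / 2475 = 255.1 MPa.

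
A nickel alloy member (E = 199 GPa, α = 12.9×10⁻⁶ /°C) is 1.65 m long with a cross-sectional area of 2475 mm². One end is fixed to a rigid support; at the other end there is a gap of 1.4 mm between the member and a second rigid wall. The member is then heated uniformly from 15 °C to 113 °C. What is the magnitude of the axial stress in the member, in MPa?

Free thermal elongation = αΔT L = 12.9×10⁻⁶ × 98 × 1650 = 2.086 mm.
The gap closes (δ_free > 1.4 mm) and the wall then resists a further 2.086 − 1.4 = 0.6859 mm of expansion.
That suppressed elongation corresponds to σ = E·Δ/L = 199×10³ × 0.6859/1650 = 82.73 MPa.

σ ≈ 82.7 MPa (compressive)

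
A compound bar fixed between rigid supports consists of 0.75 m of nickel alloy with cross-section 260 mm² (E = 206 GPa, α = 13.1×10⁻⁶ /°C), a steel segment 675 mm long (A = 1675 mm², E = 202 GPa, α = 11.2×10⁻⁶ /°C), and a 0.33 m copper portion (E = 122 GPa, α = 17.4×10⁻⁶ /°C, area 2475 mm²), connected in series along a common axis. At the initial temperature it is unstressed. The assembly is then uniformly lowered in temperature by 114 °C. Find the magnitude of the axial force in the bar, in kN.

With the walls removed the bar would change length by δ_free = Σ αᵢΔT Lᵢ = 13.1×10⁻⁶×114×750 + 11.2×10⁻⁶×114×675 + 17.4×10⁻⁶×114×330 = 2.636 mm.
The walls prevent any net length change, so an axial force P (same in every segment) develops. Compatibility: P · Σ Lᵢ/(AᵢEᵢ) = δ_free.
The series flexibility is Σ Lᵢ/(AᵢEᵢ) = 750/(260×206×10³) + 675/(1675×202×10³) + 330/(2475×122×10³) = 1.709×10⁻⁵ mm/N.
Hence P = δ_free / Σ(L/AE) = 2.636/1.709×10⁻⁵ = 154.3 kN (tensile).

P ≈ 154 kN (tensile)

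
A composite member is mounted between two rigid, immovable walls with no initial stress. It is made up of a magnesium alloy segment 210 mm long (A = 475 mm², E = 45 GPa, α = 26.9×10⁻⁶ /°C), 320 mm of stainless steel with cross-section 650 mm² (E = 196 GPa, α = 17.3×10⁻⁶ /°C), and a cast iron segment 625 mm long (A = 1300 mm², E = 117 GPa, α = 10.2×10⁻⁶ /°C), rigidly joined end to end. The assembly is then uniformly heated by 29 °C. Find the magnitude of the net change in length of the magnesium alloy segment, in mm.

|ΔL| ≈ 0.14 mm

Free thermal expansion of the whole bar: Σ αᵢΔT Lᵢ = 26.9×10⁻⁶×29×210 + 17.3×10⁻⁶×29×320 + 10.2×10⁻⁶×29×625 = 0.5092 mm.
The rigid supports impose zero overall length change; the single axial force P common to all segments must satisfy P Σ Lᵢ/(AᵢEᵢ) = δ_free.
The series flexibility is Σ Lᵢ/(AᵢEᵢ) = 210/(475×45×10³) + 320/(650×196×10³) + 625/(1300×117×10³) = 1.645×10⁻⁵ mm/N.
P = 0.5092 / 1.645×10⁻⁵ = 30970 N = 30.97 kN, compressive.
For the magnesium alloy segment, free thermal change = 26.9×10⁻⁶×29×210 = 0.1638 mm and elastic change from P = 30970×210/(475×45×10³) = 0.3042 mm; these oppose, so the net change is 0.14 mm (segment shortens).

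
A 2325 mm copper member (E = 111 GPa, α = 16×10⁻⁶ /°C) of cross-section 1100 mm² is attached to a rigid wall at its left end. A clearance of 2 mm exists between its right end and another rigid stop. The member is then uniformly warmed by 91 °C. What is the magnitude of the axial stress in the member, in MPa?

Free thermal elongation = αΔT L = 16×10⁻⁶ × 91 × 2325 = 3.385 mm.
After closing the 2 mm clearance, 3.385 − 2 = 1.385 mm of expansion remains to be suppressed by the wall.
Compatibility: PL/(AE) = 1.385 mm, so σ = P/A = E × (1.385/2325) = 66.13 MPa.

σ ≈ 66.1 MPa (compressive)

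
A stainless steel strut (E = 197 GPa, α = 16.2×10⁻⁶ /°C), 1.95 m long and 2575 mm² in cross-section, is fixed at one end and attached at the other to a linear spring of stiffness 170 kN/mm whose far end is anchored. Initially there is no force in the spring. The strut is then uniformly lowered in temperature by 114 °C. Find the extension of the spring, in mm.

δ ≈ 2.18 mm

Free thermal contraction: δ_free = αΔT L = 16.2×10⁻⁶ × 114 × 1950 = 3.601 mm.
With a force P in the spring, the elastic change of the strut is PL/(AE) and that of the spring is P/k; compatibility requires their sum to equal δ_free.
So P = δ_free / [L/(AE) + 1/k] = 3.601 / [ 1950/(2575×197×10³) + 1/(170×10³) ].
P = 3.601 / 9.726×10⁻⁶ = 370300 N.
Spring extension = P/k = 370300/(170×10³) = 2.178 mm.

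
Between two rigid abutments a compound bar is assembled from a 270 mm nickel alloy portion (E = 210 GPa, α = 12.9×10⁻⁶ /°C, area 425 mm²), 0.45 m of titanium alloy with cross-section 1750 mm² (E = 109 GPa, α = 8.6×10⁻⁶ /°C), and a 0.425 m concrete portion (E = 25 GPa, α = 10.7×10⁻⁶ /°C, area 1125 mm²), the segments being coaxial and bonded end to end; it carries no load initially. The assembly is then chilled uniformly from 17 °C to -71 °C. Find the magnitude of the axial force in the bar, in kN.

P ≈ 51.1 kN (tensile)

Free thermal contraction of the whole bar: Σ αᵢΔT Lᵢ = 12.9×10⁻⁶×88×270 + 8.6×10⁻⁶×88×450 + 10.7×10⁻⁶×88×425 = 1.047 mm.
Since the ends are fixed, an axial force P builds up, equal in every segment, with P · Σ Lᵢ/(AᵢEᵢ) = δ_free.
The series flexibility is Σ Lᵢ/(AᵢEᵢ) = 270/(425×210×10³) + 450/(1750×109×10³) + 425/(1125×25×10³) = 2.05×10⁻⁵ mm/N.
P = 1.047 / 2.05×10⁻⁵ = 51100 N = 51.1 kN, tensile.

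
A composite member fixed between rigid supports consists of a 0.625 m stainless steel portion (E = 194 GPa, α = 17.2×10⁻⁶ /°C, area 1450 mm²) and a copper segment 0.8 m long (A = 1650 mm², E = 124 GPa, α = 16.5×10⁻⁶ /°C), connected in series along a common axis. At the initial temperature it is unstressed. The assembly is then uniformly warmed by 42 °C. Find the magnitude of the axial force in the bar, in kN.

P ≈ 164 kN (compressive)

Free thermal expansion of the whole bar: Σ αᵢΔT Lᵢ = 17.2×10⁻⁶×42×625 + 16.5×10⁻⁶×42×800 = 1.006 mm.
Since the ends are fixed, an axial force P builds up, equal in every segment, with P · Σ Lᵢ/(AᵢEᵢ) = δ_free.
Σ Lᵢ/(AᵢEᵢ) = 625/(1450×194×10³) + 800/(1650×124×10³) = 6.132×10⁻⁶ mm/N.
Hence P = δ_free / Σ(L/AE) = 1.006/6.132×10⁻⁶ = 164 kN (compressive).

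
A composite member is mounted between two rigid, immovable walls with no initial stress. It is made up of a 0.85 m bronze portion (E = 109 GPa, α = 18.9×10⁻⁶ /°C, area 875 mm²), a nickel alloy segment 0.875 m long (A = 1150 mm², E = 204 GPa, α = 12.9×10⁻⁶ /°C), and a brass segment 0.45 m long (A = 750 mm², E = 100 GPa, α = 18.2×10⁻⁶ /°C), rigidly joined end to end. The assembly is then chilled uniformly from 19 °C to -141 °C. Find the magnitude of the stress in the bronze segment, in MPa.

Free thermal contraction of the whole bar: Σ αᵢΔT Lᵢ = 18.9×10⁻⁶×160×850 + 12.9×10⁻⁶×160×875 + 18.2×10⁻⁶×160×450 = 5.687 mm.
The walls prevent any net length change, so an axial force P (same in every segment) develops. Compatibility: P · Σ Lᵢ/(AᵢEᵢ) = δ_free.
The series flexibility is Σ Lᵢ/(AᵢEᵢ) = 850/(875×109×10³) + 875/(1150×204×10³) + 450/(750×100×10³) = 1.864×10⁻⁵ mm/N.
So P = 5.687 / 1.864×10⁻⁵ = 305.1 kN, tensile.
σ_{bronze} = P / A = 305100 / 875 = 348.6 MPa.

σ ≈ 349 MPa (tensile)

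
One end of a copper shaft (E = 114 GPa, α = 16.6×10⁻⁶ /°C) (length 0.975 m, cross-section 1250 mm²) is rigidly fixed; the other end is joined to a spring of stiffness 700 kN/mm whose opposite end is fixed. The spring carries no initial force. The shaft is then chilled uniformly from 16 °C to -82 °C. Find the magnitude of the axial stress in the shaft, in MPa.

The unrestrained thermal change is αΔT L = 16.6×10⁻⁶ × 98 × 975 = 1.586 mm.
With a force P in the spring, the elastic change of the shaft is PL/(AE) and that of the spring is P/k; compatibility requires their sum to equal δ_free.
P [ L/(AE) + 1/k ] = δ_free → P [ 975/(1250×114×10³) + 1/(700×10³) ] = 1.586.
P = 1.586 / 8.271×10⁻⁶ = 191800 N.
σ = P/A = 191800/1250 = 153.4 MPa.

σ ≈ 153 MPa (tensile)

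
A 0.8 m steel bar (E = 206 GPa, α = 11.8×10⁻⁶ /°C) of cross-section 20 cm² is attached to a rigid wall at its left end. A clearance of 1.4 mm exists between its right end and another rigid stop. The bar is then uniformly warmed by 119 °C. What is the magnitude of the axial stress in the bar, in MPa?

Unrestrained expansion: δ_free = αΔT L = 11.8×10⁻⁶ × 119 × 800 = 1.123 mm.
Since δ_free = 1.12 mm is less than the 1.4 mm gap, the bar never touches the wall. No axial force develops.

σ ≈ 0 MPa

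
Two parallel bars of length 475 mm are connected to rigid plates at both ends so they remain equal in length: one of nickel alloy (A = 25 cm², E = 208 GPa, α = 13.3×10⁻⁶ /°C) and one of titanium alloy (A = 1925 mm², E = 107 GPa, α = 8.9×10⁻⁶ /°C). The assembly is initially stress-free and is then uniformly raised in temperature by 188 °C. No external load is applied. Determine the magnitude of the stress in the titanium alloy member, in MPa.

Equilibrium of a rigid end plate with no external load gives equal and opposite internal forces ±P in the two members. Since α_{nickel alloy} > α_{titanium alloy}, heating drives the nickel alloy into compression and the titanium alloy into tension.
Setting the final lengths equal and cancelling L: (α₁ − α₂)ΔT = P/(A₁E₁) + P/(A₂E₂).
|α₁ − α₂|·ΔT = 4.4×10⁻⁶ × 188 = 0.0008272.
1/(A₁E₁) + 1/(A₂E₂) = 1/(2500×208×10³) + 1/(1925×107×10³) = 6.778×10⁻⁹ N⁻¹.
P = 0.0008272 / 6.778×10⁻⁹ = 122000 N = 122 kN.
σ_{titanium alloy} = P/A₂ = 122000/1925 = 63.4 MPa, tensile.

σ ≈ 63.4 MPa (tensile)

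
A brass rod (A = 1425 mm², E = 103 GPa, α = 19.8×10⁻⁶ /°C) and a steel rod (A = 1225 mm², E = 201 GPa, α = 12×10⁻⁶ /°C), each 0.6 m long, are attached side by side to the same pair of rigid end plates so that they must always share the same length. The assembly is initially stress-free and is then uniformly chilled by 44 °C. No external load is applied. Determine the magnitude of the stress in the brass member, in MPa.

The brass has the larger α, so on cooling it would change length more than the steel if both were free. The rigid plates force a common final length, so the brass is put into tension and the steel into compression, with equal and opposite forces P (no external load).
Compatibility of the two members (thermal + elastic change equal): (α₁ − α₂)ΔT = P·[1/(A₁E₁) + 1/(A₂E₂)].
|α₁ − α₂|·ΔT = 7.8×10⁻⁶ × 44 = 0.0003432.
1/(A₁E₁) + 1/(A₂E₂) = 1/(1425×103×10³) + 1/(1225×201×10³) = 1.087×10⁻⁸ N⁻¹.
P = 0.0003432 / 1.087×10⁻⁸ = 31560 N = 31.56 kN.
σ_{brass} = P/A₁ = 31560/1425 = 22.15 MPa, tensile.

σ ≈ 22.1 MPa (tensile)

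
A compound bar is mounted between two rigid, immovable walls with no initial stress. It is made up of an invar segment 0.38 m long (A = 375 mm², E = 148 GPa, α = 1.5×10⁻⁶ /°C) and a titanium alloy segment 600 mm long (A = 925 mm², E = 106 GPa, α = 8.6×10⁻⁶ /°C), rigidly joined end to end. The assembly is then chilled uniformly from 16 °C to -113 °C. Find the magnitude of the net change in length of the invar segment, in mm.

|ΔL| ≈ 0.317 mm

With the walls removed the bar would change length by δ_free = Σ αᵢΔT Lᵢ = 1.5×10⁻⁶×129×380 + 8.6×10⁻⁶×129×600 = 0.7392 mm.
Since the ends are fixed, an axial force P builds up, equal in every segment, with P · Σ Lᵢ/(AᵢEᵢ) = δ_free.
Σ Lᵢ/(AᵢEᵢ) = 380/(375×148×10³) + 600/(925×106×10³) = 1.297×10⁻⁵ mm/N.
So P = 0.7392 / 1.297×10⁻⁵ = 57.01 kN, tensile.
For the invar segment, free thermal change = 1.5×10⁻⁶×129×380 = 0.07353 mm and elastic change from P = 57010×380/(375×148×10³) = 0.3903 mm; these oppose, so the net change is 0.317 mm (segment lengthens).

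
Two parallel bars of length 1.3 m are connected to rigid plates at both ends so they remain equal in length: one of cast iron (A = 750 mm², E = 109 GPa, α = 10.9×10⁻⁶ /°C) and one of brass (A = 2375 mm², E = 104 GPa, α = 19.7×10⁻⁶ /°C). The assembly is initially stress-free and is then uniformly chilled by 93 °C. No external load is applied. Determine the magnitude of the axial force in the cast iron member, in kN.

P ≈ 50.3 kN (compressive in the cast iron)

Equilibrium of a rigid end plate with no external load gives equal and opposite internal forces ±P in the two members. Since α_{brass} > α_{cast iron}, cooling drives the brass into tension and the cast iron into compression.
Equating the net (thermal + elastic) strains gives |α₁ − α₂|·ΔT = P·[1/(A₁E₁) + 1/(A₂E₂)].
|α₁ − α₂|·ΔT = 8.8×10⁻⁶ × 93 = 0.0008184.
1/(A₁E₁) + 1/(A₂E₂) = 1/(750×109×10³) + 1/(2375×104×10³) = 1.628×10⁻⁸ N⁻¹.
P = 0.0008184 / 1.628×10⁻⁸ = 50270 N = 50.27 kN.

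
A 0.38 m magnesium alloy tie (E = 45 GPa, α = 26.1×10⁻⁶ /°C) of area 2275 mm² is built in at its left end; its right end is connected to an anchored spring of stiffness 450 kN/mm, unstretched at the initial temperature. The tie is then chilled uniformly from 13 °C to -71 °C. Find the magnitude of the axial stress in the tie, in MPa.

The unrestrained thermal change is αΔT L = 26.1×10⁻⁶ × 84 × 380 = 0.8331 mm.
Let P be the tensile force in the spring. The tie extends elastically by PL/(AE) and the spring stretches by P/k; together these equal δ_free.
So P = δ_free / [L/(AE) + 1/k] = 0.8331 / [ 380/(2275×45×10³) + 1/(450×10³) ].
P = 0.8331 / 5.934×10⁻⁶ = 140400 N.
σ = P/A = 140400/2275 = 61.71 MPa.

σ ≈ 61.7 MPa (tensile)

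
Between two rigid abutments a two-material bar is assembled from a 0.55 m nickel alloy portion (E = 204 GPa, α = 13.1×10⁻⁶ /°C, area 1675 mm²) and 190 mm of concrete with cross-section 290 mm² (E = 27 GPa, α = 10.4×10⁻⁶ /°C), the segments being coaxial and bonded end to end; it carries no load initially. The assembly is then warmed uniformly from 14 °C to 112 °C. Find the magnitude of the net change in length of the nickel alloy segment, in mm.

|ΔL| ≈ 0.65 mm

If the supports were absent, the total length change would be Σ αᵢΔT Lᵢ = 13.1×10⁻⁶×98×550 + 10.4×10⁻⁶×98×190 = 0.8997 mm.
The walls prevent any net length change, so an axial force P (same in every segment) develops. Compatibility: P · Σ Lᵢ/(AᵢEᵢ) = δ_free.
Σ Lᵢ/(AᵢEᵢ) = 550/(1675×204×10³) + 190/(290×27×10³) = 2.588×10⁻⁵ mm/N.
P = 0.8997 / 2.588×10⁻⁵ = 34770 N = 34.77 kN, compressive.
For the nickel alloy segment, free thermal change = 13.1×10⁻⁶×98×550 = 0.7061 mm and elastic change from P = 34770×550/(1675×204×10³) = 0.05597 mm; these oppose, so the net change is 0.65 mm (segment lengthens).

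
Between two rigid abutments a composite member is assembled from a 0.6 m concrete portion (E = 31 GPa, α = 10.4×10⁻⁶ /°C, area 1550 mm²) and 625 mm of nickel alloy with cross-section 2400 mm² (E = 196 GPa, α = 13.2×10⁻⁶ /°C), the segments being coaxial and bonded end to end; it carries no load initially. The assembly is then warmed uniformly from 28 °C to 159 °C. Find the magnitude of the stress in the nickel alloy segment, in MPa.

If the supports were absent, the total length change would be Σ αᵢΔT Lᵢ = 10.4×10⁻⁶×131×600 + 13.2×10⁻⁶×131×625 = 1.898 mm.
Since the ends are fixed, an axial force P builds up, equal in every segment, with P · Σ Lᵢ/(AᵢEᵢ) = δ_free.
The series flexibility is Σ Lᵢ/(AᵢEᵢ) = 600/(1550×31×10³) + 625/(2400×196×10³) = 1.382×10⁻⁵ mm/N.
Hence P = δ_free / Σ(L/AE) = 1.898/1.382×10⁻⁵ = 137.4 kN (compressive).
σ_{nickel alloy} = P / A = 137400 / 2400 = 57.25 MPa.

σ ≈ 57.2 MPa (compressive)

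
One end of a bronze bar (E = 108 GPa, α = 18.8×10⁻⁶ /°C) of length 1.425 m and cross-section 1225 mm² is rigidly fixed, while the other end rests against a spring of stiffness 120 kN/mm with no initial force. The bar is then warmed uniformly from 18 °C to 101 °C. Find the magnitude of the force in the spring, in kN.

P ≈ 116 kN

The unrestrained thermal change is αΔT L = 18.8×10⁻⁶ × 83 × 1425 = 2.224 mm.
With a force P in the spring, the elastic change of the bar is PL/(AE) and that of the spring is P/k; compatibility requires their sum to equal δ_free.
So P = δ_free / [L/(AE) + 1/k] = 2.224 / [ 1425/(1225×108×10³) + 1/(120×10³) ].
P = 2.224 / 1.91×10⁻⁵ = 116400 N.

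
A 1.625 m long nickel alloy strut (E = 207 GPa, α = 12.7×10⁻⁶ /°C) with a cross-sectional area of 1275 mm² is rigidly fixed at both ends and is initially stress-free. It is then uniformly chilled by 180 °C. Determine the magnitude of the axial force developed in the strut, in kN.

With zero net strain, σ = E·αΔT = 207 GPa × 12.7×10⁻⁶ × 180 = 473.2 MPa.
Axial force P = σA = 473.2 × 1275 = 603300 N = 603.3 kN, tensile.

P ≈ 603 kN (tensile)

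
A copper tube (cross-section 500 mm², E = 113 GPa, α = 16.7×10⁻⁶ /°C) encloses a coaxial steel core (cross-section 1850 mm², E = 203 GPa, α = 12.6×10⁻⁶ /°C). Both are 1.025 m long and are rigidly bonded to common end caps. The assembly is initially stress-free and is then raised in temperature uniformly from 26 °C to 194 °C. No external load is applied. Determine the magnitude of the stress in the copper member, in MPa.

Equilibrium of a rigid end plate with no external load gives equal and opposite internal forces ±P in the two members. Since α_{copper} > α_{steel}, heating drives the copper into compression and the steel into tension.
Equating the net (thermal + elastic) strains gives |α₁ − α₂|·ΔT = P·[1/(A₁E₁) + 1/(A₂E₂)].
|α₁ − α₂|·ΔT = 4.1×10⁻⁶ × 168 = 0.0006888.
1/(A₁E₁) + 1/(A₂E₂) = 1/(500×113×10³) + 1/(1850×203×10³) = 2.036×10⁻⁸ N⁻¹.
P = 0.0006888 / 2.036×10⁻⁸ = 33830 N = 33.83 kN.
σ_{copper} = P/A₁ = 33830/500 = 67.66 MPa, compressive.

σ ≈ 67.7 MPa (compressive)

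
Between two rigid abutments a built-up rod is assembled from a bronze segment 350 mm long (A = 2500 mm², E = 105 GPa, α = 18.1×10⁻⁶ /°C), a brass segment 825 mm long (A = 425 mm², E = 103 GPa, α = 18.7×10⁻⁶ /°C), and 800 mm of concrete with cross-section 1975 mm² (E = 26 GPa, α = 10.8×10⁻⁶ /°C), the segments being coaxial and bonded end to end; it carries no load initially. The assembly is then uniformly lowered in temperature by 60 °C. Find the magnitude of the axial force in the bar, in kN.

P ≈ 51 kN (tensile)

With the walls removed the bar would change length by δ_free = Σ αᵢΔT Lᵢ = 18.1×10⁻⁶×60×350 + 18.7×10⁻⁶×60×825 + 10.8×10⁻⁶×60×800 = 1.824 mm.
Since the ends are fixed, an axial force P builds up, equal in every segment, with P · Σ Lᵢ/(AᵢEᵢ) = δ_free.
Σ Lᵢ/(AᵢEᵢ) = 350/(2500×105×10³) + 825/(425×103×10³) + 800/(1975×26×10³) = 3.576×10⁻⁵ mm/N.
So P = 1.824 / 3.576×10⁻⁵ = 51.01 kN, tensile.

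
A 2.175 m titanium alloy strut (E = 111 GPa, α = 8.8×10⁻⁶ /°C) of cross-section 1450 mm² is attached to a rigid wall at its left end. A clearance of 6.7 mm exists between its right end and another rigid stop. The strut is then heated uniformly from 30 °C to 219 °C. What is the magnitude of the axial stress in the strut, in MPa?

Free thermal elongation = αΔT L = 8.8×10⁻⁶ × 189 × 2175 = 3.617 mm.
Since δ_free = 3.62 mm is less than the 6.7 mm gap, the strut never touches the wall. No axial force develops.

σ ≈ 0 MPa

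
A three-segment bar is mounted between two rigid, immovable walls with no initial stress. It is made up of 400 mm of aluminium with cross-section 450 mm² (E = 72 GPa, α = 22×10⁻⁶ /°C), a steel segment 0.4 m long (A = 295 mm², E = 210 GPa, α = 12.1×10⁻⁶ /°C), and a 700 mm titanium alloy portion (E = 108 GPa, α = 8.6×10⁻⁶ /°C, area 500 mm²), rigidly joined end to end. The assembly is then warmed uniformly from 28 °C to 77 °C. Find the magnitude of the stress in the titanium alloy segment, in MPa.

σ ≈ 60.7 MPa (compressive)

If the supports were absent, the total length change would be Σ αᵢΔT Lᵢ = 22×10⁻⁶×49×400 + 12.1×10⁻⁶×49×400 + 8.6×10⁻⁶×49×700 = 0.9633 mm.
The walls prevent any net length change, so an axial force P (same in every segment) develops. Compatibility: P · Σ Lᵢ/(AᵢEᵢ) = δ_free.
The series flexibility is Σ Lᵢ/(AᵢEᵢ) = 400/(450×72×10³) + 400/(295×210×10³) + 700/(500×108×10³) = 3.177×10⁻⁵ mm/N.
So P = 0.9633 / 3.177×10⁻⁵ = 30.33 kN, compressive.
σ_{titanium alloy} = P / A = 30330 / 500 = 60.65 MPa.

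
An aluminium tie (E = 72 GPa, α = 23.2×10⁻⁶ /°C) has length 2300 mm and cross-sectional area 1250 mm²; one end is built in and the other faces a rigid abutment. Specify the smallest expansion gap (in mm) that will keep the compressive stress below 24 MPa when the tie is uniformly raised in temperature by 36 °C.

With no wall the tie would lengthen by αΔT L = 23.2×10⁻⁶ × 36 × 2300 = 1.921 mm.
At the allowable stress the elastic shortening the wall may impose is σL/E = 24 × 2300 / (72×10³) = 0.7667 mm.
The gap must absorb the remainder: g_min = 1.921 − 0.7667 = 1.154 mm.

g ≈ 1.15 mm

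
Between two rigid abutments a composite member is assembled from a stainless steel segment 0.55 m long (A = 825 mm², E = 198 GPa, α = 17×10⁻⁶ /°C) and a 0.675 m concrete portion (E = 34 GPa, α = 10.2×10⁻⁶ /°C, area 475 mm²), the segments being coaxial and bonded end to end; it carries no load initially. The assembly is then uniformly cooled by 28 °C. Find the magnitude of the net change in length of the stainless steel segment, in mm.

Free thermal contraction of the whole bar: Σ αᵢΔT Lᵢ = 17×10⁻⁶×28×550 + 10.2×10⁻⁶×28×675 = 0.4546 mm.
The walls prevent any net length change, so an axial force P (same in every segment) develops. Compatibility: P · Σ Lᵢ/(AᵢEᵢ) = δ_free.
Σ Lᵢ/(AᵢEᵢ) = 550/(825×198×10³) + 675/(475×34×10³) = 4.516×10⁻⁵ mm/N.
P = 0.4546 / 4.516×10⁻⁵ = 10070 N = 10.07 kN, tensile.
For the stainless steel segment, free thermal change = 17×10⁻⁶×28×550 = 0.2618 mm and elastic change from P = 10070×550/(825×198×10³) = 0.03389 mm; these oppose, so the net change is 0.228 mm (segment shortens).

|ΔL| ≈ 0.228 mm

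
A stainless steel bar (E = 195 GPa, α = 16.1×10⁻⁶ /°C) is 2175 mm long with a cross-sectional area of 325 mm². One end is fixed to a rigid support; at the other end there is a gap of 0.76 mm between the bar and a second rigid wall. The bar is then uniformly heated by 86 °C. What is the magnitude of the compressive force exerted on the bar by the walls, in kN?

P ≈ 65.6 kN

If the wall were absent the bar would grow by αΔT L = 16.1×10⁻⁶ × 86 × 2175 = 3.012 mm.
After closing the 0.76 mm clearance, 3.012 − 0.76 = 2.252 mm of expansion remains to be suppressed by the wall.
That suppressed elongation corresponds to σ = E·Δ/L = 195×10³ × 2.252/2175 = 201.9 MPa.
P = σA = 201.9 × 325 = 65.6 kN.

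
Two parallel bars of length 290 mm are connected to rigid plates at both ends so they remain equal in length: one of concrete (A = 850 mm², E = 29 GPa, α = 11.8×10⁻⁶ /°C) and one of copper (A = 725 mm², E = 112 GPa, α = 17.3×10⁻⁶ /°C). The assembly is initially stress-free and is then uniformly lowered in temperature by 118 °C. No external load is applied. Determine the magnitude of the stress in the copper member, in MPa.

The copper has the larger α, so on cooling it would change length more than the concrete if both were free. The rigid plates force a common final length, so the copper is put into tension and the concrete into compression, with equal and opposite forces P (no external load).
Setting the final lengths equal and cancelling L: (α₁ − α₂)ΔT = P/(A₁E₁) + P/(A₂E₂).
|α₁ − α₂|·ΔT = 5.5×10⁻⁶ × 118 = 0.000649.
1/(A₁E₁) + 1/(A₂E₂) = 1/(850×29×10³) + 1/(725×112×10³) = 5.288×10⁻⁸ N⁻¹.
So P = 0.000649 / 5.288×10⁻⁸ = 12.27 kN.
σ_{copper} = P/A₂ = 12270/725 = 16.93 MPa, tensile.

σ ≈ 16.9 MPa (tensile)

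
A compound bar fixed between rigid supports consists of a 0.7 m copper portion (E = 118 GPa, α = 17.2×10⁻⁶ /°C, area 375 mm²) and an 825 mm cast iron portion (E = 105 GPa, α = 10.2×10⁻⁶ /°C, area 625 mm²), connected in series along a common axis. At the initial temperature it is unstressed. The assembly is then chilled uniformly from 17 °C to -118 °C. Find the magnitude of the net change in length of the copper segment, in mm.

Free thermal contraction of the whole bar: Σ αᵢΔT Lᵢ = 17.2×10⁻⁶×135×700 + 10.2×10⁻⁶×135×825 = 2.761 mm.
The walls prevent any net length change, so an axial force P (same in every segment) develops. Compatibility: P · Σ Lᵢ/(AᵢEᵢ) = δ_free.
Σ Lᵢ/(AᵢEᵢ) = 700/(375×118×10³) + 825/(625×105×10³) = 2.839×10⁻⁵ mm/N.
So P = 2.761 / 2.839×10⁻⁵ = 97.27 kN, tensile.
For the copper segment, free thermal change = 17.2×10⁻⁶×135×700 = 1.625 mm and elastic change from P = 97270×700/(375×118×10³) = 1.539 mm; these oppose, so the net change is 0.0867 mm (segment shortens).

|ΔL| ≈ 0.0867 mm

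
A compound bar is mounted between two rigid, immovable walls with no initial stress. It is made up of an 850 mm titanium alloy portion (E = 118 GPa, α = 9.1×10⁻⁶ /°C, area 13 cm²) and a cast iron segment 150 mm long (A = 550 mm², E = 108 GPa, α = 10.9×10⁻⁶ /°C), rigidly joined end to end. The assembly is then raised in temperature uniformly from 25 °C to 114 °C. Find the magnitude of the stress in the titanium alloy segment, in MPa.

Free thermal expansion of the whole bar: Σ αᵢΔT Lᵢ = 9.1×10⁻⁶×89×850 + 10.9×10⁻⁶×89×150 = 0.8339 mm.
Since the ends are fixed, an axial force P builds up, equal in every segment, with P · Σ Lᵢ/(AᵢEᵢ) = δ_free.
Σ Lᵢ/(AᵢEᵢ) = 850/(1300×118×10³) + 150/(550×108×10³) = 8.066×10⁻⁶ mm/N.
P = 0.8339 / 8.066×10⁻⁶ = 103400 N = 103.4 kN, compressive.
σ_{titanium alloy} = P / A = 103400 / 1300 = 79.53 MPa.

σ ≈ 79.5 MPa (compressive)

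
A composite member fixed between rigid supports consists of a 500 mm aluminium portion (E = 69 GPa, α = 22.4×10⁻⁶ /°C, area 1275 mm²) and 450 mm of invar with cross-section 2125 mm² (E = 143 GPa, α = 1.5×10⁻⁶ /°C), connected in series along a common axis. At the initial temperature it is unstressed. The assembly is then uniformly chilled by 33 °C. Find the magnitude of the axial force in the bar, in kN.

Free thermal contraction of the whole bar: Σ αᵢΔT Lᵢ = 22.4×10⁻⁶×33×500 + 1.5×10⁻⁶×33×450 = 0.3919 mm.
The walls prevent any net length change, so an axial force P (same in every segment) develops. Compatibility: P · Σ Lᵢ/(AᵢEᵢ) = δ_free.
The series flexibility is Σ Lᵢ/(AᵢEᵢ) = 500/(1275×69×10³) + 450/(2125×143×10³) = 7.164×10⁻⁶ mm/N.
P = 0.3919 / 7.164×10⁻⁶ = 54700 N = 54.7 kN, tensile.

P ≈ 54.7 kN (tensile)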